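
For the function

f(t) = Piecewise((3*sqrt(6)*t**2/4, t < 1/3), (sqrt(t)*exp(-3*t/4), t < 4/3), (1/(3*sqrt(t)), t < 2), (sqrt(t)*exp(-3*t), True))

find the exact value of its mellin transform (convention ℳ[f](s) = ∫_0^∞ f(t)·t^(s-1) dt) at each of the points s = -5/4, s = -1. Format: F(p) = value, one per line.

F(-5/4) = -sqrt(2)*3**(3/4)*uppergamma(-3/4, 1)/4 - 2**(1/4)/21 + 3**(3/4)*uppergamma(-3/4, 6) + 31*sqrt(2)*3**(3/4)/84 + sqrt(2)*3**(3/4)*uppergamma(-3/4, 1/4)/4
F(-1) = -sqrt(3)*sqrt(pi)*erfc(1/2) - sqrt(3)*exp(-1) - sqrt(2)/18 - 2*sqrt(3)*sqrt(pi)*erfc(sqrt(6)) + sqrt(2)*exp(-6) + sqrt(3)/12 + sqrt(3)*sqrt(pi)*erfc(1) + sqrt(6)/4 + 2*sqrt(3)*exp(-1/4)

strip the shared t-power: 3*sqrt(6)*t**(3/2)/4 on [0, 1/3); exp(-3*t/4) on [1/3, 4/3); 1/(3*t) on [4/3, 2); …
reversing the common scale on t: t**(3/2) on [0, 1/2); exp(-t/2) on [1/2, 2); 1/(2*t) on [2, 3); …
along the cuts 1/3, 4/3, 2, ℳ[f](s) splits into 4 integrals
between 0 and 1/3 the integrand is 3*sqrt(6)*t**2/4·t^(s-1)
on [1/3, 4/3) integrate f = sqrt(t)*exp(-3*t/4) against the kernel
on [4/3, 2): add ∫ 1/(3*sqrt(t))·t^(s-1) dt
∫ over [2, ∞) of sqrt(t)*exp(-3*t)·t^(s-1) joins the sum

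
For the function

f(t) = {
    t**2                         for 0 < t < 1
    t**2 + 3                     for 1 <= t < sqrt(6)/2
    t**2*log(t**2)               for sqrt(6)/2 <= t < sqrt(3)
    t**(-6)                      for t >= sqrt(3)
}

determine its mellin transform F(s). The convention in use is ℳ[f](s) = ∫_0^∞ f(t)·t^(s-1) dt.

the power substitution comes off first: t on [0, 1); t + 3 on [1, 3/2); t*log(t) on [3/2, 3); …
decompose at 1, sqrt(6)/2, sqrt(3); ℳ[f](s) sums the 4 pieces' integrals
segment 0 to 1 holds t**2; add its integral
between 1 and sqrt(6)/2 the integrand is (t**2 + 3)·t^(s-1)
piece [sqrt(6)/2, sqrt(3)): integrate t**2*log(t**2) against the kernel
segment sqrt(3) to ∞ holds t**(-6); add its integral

(-81*2**(s/2)*s*(s/2 - 3)*(s**2/4 + s + 1) - 162*2**(s/2)*(s/2 - 3)*(s**2/4 + s + 1) - 81*3**(s/2)*s**2*(s/2 - 3)*(s/2 + 1)*log(3)/4 + 81*3**(s/2)*s**2*(s/2 - 3)*(s/2 + 1)*log(2)/4 - 81*3**(s/2)*s*(s/2 - 3)*(s/2 + 1)*log(3)/2 + 81*3**(s/2)*s*(s/2 - 3)*(s/2 + 1)*log(2)/2 + 81*3**(s/2)*s*(s/2 - 3)*(s/2 + 1)/2 + 243*3**(s/2)*s*(s/2 - 3)*(s**2/4 + s + 1)/2 + 162*3**(s/2)*(s/2 - 3)*(s**2/4 + s + 1) + 81*6**(s/2)*s**2*(s/2 - 3)*(s/2 + 1)*log(3)/2 - 81*6**(s/2)*s*(s/2 - 3)*(s/2 + 1) + 81*6**(s/2)*s*(s/2 - 3)*(s/2 + 1)*log(3) - 6**(s/2)*s*(s/2 + 1)*(s**2/4 + s + 1))/(54*2**(s/2)*s*(s/2 - 3)*(s/2 + 1)*(s**2/4 + s + 1))
  -2 < Re(s) < 6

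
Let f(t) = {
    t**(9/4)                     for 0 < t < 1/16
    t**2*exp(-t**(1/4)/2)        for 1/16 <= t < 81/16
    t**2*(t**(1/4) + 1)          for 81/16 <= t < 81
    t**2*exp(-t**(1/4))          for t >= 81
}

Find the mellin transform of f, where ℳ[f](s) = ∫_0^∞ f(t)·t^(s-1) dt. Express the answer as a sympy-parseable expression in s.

(262144*2**(8*s)*(s + 2)*(4*s + 9)*uppergamma(4*s + 8, 1/4) - 262144*2**(8*s)*(s + 2)*(4*s + 9)*uppergamma(4*s + 8, 3/4) + 1024*2**(4*s)*(s + 2)*(4*s + 9)*uppergamma(4*s + 8, 3) - 65610*3**(4*s)*(s + 2) - 6561*3**(4*s) + 26873856*6**(4*s)*(s + 2) + 1679616*6**(4*s) + 2*s + 4)/(256*2**(4*s)*(s + 2)*(4*s + 9))
  Re(s) > -9/4

strip the shared t-power: t**(1/4) on [0, 1/16); exp(-t**(1/4)/2) on [1/16, 81/16); t**(1/4) + 1 on [81/16, 81); …
strip the power substitution: sqrt(t) on [0, 1/4); exp(-sqrt(t)/2) on [1/4, 9/4); sqrt(t) + 1 on [9/4, 9); …
invert the power substitution to get t on [0, 1/2); exp(-t/2) on [1/2, 3/2); t + 1 on [3/2, 3); …
breakpoints 1/16, 81/16, 81: one integral from each of the 4 segments
between 0 and 1/16 the integrand is t**(9/4)·t^(s-1)
over [1/16, 81/16), the kernel integral of t**2*exp(-t**(1/4)/2) enters the sum
segment 81/16 to 81 holds t**2*(t**(1/4) + 1); add its integral
piece [81, ∞): integrate t**2*exp(-t**(1/4)) against the kernel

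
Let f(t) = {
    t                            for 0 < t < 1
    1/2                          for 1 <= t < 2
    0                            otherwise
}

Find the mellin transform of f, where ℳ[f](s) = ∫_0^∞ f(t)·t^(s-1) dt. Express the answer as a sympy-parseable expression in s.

along the cuts 1, ℳ[f](s) splits into 2 integrals
segment 0 to 1 holds t; add its integral
on [1, 2) integrate f = 1/2 against the kernel

(2**s*(s + 1) + s - 1)/(2*s*(s + 1))
  Re(s) > -1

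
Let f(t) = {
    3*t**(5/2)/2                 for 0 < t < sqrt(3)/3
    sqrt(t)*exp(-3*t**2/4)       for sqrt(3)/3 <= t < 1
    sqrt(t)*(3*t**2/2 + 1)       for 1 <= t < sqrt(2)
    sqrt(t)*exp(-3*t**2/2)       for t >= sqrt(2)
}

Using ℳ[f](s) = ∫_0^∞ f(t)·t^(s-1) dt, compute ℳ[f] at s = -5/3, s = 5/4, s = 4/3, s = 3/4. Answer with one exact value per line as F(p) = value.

undo the shared t-power: 3*t**2/2 on [0, sqrt(3)/3); exp(-3*t**2/4) on [sqrt(3)/3, 1); 3*t**2/2 + 1 on [1, sqrt(2)); …
back out the power substitution: 3*t/2 on [0, 1/3); exp(-3*t/4) on [1/3, 1); 3*t/2 + 1 on [1, 2); …
undo the common scale on t: t on [0, 1/2); exp(-t/2) on [1/2, 3/2); t + 1 on [3/2, 3); …
treat the 4 regions marked off by sqrt(3)/3, 1, sqrt(2) separately and sum
[0, sqrt(3)/3) adds the kernel integral of 3*t**(5/2)/2
between sqrt(3)/3 and 1 the integrand is sqrt(t)*exp(-3*t**2/4)·t^(s-1)
segment [1, sqrt(2)) carries sqrt(t)*(3*t**2/2 + 1); integrate it
on [sqrt(2), ∞): add ∫ sqrt(t)*exp(-3*t**2/2)·t^(s-1) dt

F(-5/3) = 3**(7/12)*(-88*3**(5/12) - 35*2**(5/6)*uppergamma(-7/12, 3/4) + 70*2**(5/12)*uppergamma(-7/12, 3) + 35*2**(5/6)*uppergamma(-7/12, 1/4) + 168 + 128*6**(5/12))/280
F(5/4) = 3**(1/8)*(-204*3**(7/8) - 210*2**(3/4)*uppergamma(7/8, 3/4) + 105*2**(7/8)*uppergamma(7/8, 3) + 28 + 210*2**(3/4)*uppergamma(7/8, 1/4) + 288*6**(7/8))/630
F(4/3) = 3**(1/12)*(-474*3**(11/12) - 506*2**(5/6)*uppergamma(11/12, 3/4) + 253*2**(11/12)*uppergamma(11/12, 3) + 66 + 506*2**(5/6)*uppergamma(11/12, 1/4) + 672*6**(11/12))/1518
F(3/4) = 3**(3/8)*(-164*3**(5/8) - 130*2**(1/4)*uppergamma(5/8, 3/4) + 65*2**(5/8)*uppergamma(5/8, 3) + 20 + 130*2**(1/4)*uppergamma(5/8, 1/4) + 224*6**(5/8))/390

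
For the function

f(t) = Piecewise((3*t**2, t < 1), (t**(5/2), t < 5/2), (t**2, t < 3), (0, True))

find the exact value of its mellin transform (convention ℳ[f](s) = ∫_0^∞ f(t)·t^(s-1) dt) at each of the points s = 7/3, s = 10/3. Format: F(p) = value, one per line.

f breaks at 1, 5/2 into 3 integrals to sum
∫ 3*t**2·t^(s-1) over [0, 1)
segment 1 to 5/2 holds t**(5/2); add its integral
the [5/2, 3) slice contributes ∫ t**2·t^(s-1) dt

F(7/3) = -1875*2**(2/3)*5**(1/3)/416 + 183/377 + 1875*2**(1/6)*5**(5/6)/464 + 243*3**(1/3)/13
F(10/3) = -9375*2**(2/3)*5**(1/3)/1024 + 219/560 + 1875*2**(1/6)*5**(5/6)/224 + 729*3**(1/3)/16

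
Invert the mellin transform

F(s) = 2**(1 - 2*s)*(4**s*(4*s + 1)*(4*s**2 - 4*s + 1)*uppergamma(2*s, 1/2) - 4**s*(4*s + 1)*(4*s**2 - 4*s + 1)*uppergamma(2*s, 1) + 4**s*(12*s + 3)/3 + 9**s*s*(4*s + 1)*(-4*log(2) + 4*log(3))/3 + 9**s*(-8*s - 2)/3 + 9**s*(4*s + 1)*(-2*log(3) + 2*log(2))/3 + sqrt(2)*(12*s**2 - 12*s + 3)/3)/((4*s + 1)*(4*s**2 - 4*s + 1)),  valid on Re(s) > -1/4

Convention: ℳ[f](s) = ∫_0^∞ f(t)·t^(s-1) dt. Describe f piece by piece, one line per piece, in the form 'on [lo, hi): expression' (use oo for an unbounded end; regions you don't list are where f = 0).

strip the power substitution: sqrt(t) on [0, 1/2); exp(-t) on [1/2, 1); log(t)/t on [1, 3/2)
along the cuts 1/4, 1, ℳ[f](s) splits into 3 integrals
piece [0, 1/4): integrate t**(1/4) against the kernel
on [1/4, 1) integrate f = exp(-sqrt(t)) against the kernel
for t in [1, 9/4): the term is ∫ log(sqrt(t))/sqrt(t)·t^(s-1)

on [0, 1/4): t**(1/4)
on [1/4, 1): exp(-sqrt(t))
on [1, 9/4): log(sqrt(t))/sqrt(t)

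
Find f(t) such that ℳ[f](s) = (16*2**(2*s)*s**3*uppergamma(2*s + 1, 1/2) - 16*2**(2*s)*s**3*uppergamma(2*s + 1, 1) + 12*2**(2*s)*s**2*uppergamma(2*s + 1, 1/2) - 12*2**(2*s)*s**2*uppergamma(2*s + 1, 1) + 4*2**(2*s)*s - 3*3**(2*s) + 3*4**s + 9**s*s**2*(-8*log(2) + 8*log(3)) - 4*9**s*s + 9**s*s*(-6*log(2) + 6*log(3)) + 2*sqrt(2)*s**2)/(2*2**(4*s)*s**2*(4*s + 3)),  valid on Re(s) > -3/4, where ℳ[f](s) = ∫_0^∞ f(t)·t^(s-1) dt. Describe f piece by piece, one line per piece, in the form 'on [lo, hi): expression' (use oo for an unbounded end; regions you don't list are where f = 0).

remove the power substitution first: 2*sqrt(2)*t**(3/2) on [0, 1/4); 2*t*exp(-2*t) on [1/4, 1/2); log(2*t) on [1/2, 3/4)
invert the common scale on t to get t**(3/2) on [0, 1/2); t*exp(-t) on [1/2, 1); log(t) on [1, 3/2)
invert the shared t-power to get sqrt(t) on [0, 1/2); exp(-t) on [1/2, 1); log(t)/t on [1, 3/2)
cuts at 1/16, 1/4: linearity sums the 3 kernel integrals
[0, 1/16) adds the kernel integral of 2*sqrt(2)*t**(3/4)
for t in [1/16, 1/4): the term is ∫ 2*sqrt(t)*exp(-2*sqrt(t))·t^(s-1)
segment [1/4, 9/16) carries log(2*sqrt(t)); integrate it

on [0, 1/16): 2*sqrt(2)*t**(3/4)
on [1/16, 1/4): 2*sqrt(t)*exp(-2*sqrt(t))
on [1/4, 9/16): log(2*sqrt(t))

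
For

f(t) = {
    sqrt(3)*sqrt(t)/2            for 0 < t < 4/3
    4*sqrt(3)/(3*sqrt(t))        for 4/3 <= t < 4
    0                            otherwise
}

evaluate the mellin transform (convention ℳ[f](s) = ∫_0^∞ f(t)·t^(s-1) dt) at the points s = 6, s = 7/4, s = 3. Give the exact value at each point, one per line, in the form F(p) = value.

F(6) = -40960/34749 + 16384*sqrt(3)/33
F(7/4) = -416*sqrt(2)*3**(1/4)/405 + 64*sqrt(6)/15
F(3) = -128/105 + 256*sqrt(3)/15

strip the common scale on t: sqrt(6)*sqrt(t)/2 on [0, 2/3); 2*sqrt(6)/(3*sqrt(t)) on [2/3, 2)
peel off the common scale on t: sqrt(t) on [0, 1); 2/sqrt(t) on [1, 3)
back out the shared t-power: t**(3/2) on [0, 1); 2*sqrt(t) on [1, 3)
linearity at 4/3 turns ℳ[f](s) into 2 summed integrals
segment [0, 4/3) carries sqrt(3)*sqrt(t)/2; integrate it
segment [4/3, 4) carries 4*sqrt(3)/(3*sqrt(t)); integrate it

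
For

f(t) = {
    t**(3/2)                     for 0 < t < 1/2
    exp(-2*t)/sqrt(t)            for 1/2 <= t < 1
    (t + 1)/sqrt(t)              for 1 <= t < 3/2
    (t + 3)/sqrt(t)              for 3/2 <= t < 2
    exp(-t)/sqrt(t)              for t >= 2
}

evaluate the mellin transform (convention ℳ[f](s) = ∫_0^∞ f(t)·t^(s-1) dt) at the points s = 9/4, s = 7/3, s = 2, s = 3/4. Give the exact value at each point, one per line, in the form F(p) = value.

the shared t-power comes off first: t**(5/2) on [0, 1/2); sqrt(t)*exp(-2*t) on [1/2, 1); sqrt(t)*(t + 1) on [1, 3/2); …
undo the shared t-power: t**2 on [0, 1/2); exp(-2*t) on [1/2, 1); t + 1 on [1, 3/2); …
the 5 pieces separated at 1/2, 1, 3/2, 2 each add one integral
over [0, 1/2), the kernel integral of t**(3/2) enters the sum
∫ over [1/2, 1) of exp(-2*t)/sqrt(t)·t^(s-1) joins the sum
segment 1 to 3/2 holds (t + 1)/sqrt(t); add its integral
[3/2, 2) adds the kernel integral of (t + 3)/sqrt(t)
segment 2 to ∞ holds exp(-t)/sqrt(t); add its integral

F(9/4) = 2**(1/4)*(-3960*3**(3/4) - 2160*2**(3/4) - 1155*uppergamma(7/4, 2) + 77 + 1155*uppergamma(7/4, 1) + 2310*2**(3/4)*uppergamma(7/4, 2) + 22560*sqrt(2))/4620
F(7/3) = 2**(1/6)*(-28152*3**(5/6) - 15456*2**(5/6) - 8602*uppergamma(11/6, 2) + 561 + 8602*uppergamma(11/6, 1) + 17204*2**(5/6)*uppergamma(11/6, 2) + 161184*2**(2/3))/34408
F(2) = sqrt(2)*(210*E + 210*sqrt(2)*(-1 + sqrt(pi)*exp(2)*erfc(sqrt(2)) + 2*sqrt(2)) + (-840*sqrt(3) - 448*sqrt(2) - 105*sqrt(pi)*erfc(sqrt(2)) + 105*sqrt(pi)*erfc(1) + 4719)*exp(2))*exp(-2)/840
F(3/4) = 2**(3/4)*(-360*3**(1/4) - 216*2**(1/4) - 45*uppergamma(1/4, 2) + 45*2**(1/4)*uppergamma(1/4, 2) + 5 + 45*uppergamma(1/4, 1) + 612*sqrt(2))/90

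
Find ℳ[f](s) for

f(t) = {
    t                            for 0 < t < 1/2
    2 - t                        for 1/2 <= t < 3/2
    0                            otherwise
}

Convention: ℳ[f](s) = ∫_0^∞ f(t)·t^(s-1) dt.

(3**s*s + 4*3**s - 2*s - 4)/(2*2**s*s*(s + 1))
  Re(s) > -1

decompose at 1/2; ℳ[f](s) sums the 2 pieces' integrals
segment 0 to 1/2 holds t; add its integral
for t in [1/2, 3/2): the term is ∫ (2 - t)·t^(s-1)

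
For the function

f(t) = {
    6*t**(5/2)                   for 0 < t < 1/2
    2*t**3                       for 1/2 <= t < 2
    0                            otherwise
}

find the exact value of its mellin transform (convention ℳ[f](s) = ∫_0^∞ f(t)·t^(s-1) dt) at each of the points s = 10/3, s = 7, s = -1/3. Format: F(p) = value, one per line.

F(10/3) = -3*2**(2/3)/1216 + 9*2**(1/6)/560 + 384*2**(1/3)/19
F(7) = 3*sqrt(2)/4864 + 209715/1024
F(-1/3) = -3*2**(1/3)/32 + 9*2**(5/6)/26 + 3*2**(2/3)

treat the 2 regions marked off by 1/2 separately and sum
∫ over [0, 1/2) of 6*t**(5/2)·t^(s-1) joins the sum
segment [1/2, 2) carries 2*t**3; integrate it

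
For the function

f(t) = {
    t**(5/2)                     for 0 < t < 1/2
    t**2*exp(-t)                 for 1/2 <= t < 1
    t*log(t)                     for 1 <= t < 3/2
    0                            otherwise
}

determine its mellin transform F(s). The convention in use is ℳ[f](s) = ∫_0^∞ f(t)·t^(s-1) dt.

(4*2**s*(2*s + 5)*(2*s - (s + 2)**2 + 3)*uppergamma(s + 2, 1/2) - 4*2**s*(2*s + 5)*(2*s - (s + 2)**2 + 3)*uppergamma(s + 2, 1) - 4*2**s*(2*s + 5) + 3**s*(s + 2)*(2*s + 5)*(-6*log(3) + 6*log(2)) + 3**s*(2*s + 5)*(-6*log(2) + 6*log(3)) + 6*3**s*(2*s + 5) + sqrt(2)*(2*s - (s + 2)**2 + 3))/(4*2**s*(2*s + 5)*(2*s - (s + 2)**2 + 3))
  Re(s) > -5/2

the shared t-power comes off first: sqrt(t) on [0, 1/2); exp(-t) on [1/2, 1); log(t)/t on [1, 3/2)
integrate the 3 segments split at 1/2, 1, then add the results
∫ t**(5/2)·t^(s-1) over [0, 1/2)
segment 1/2 to 1 holds t**2*exp(-t); add its integral
on [1, 3/2): add ∫ t*log(t)·t^(s-1) dt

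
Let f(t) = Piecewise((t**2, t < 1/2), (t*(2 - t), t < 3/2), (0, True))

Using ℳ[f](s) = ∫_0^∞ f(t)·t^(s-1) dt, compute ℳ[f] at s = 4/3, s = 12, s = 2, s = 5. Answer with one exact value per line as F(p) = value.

F(4/3) = 3*2**(2/3)*(-26 + 171*3**(1/3))/1120
F(12) = 3871923/425984
F(2) = 179/192
F(5) = 3637/2688

reversing the shared t-power: t on [0, 1/2); 2 - t on [1/2, 3/2)
slice at 1/2, transform all 2 pieces, and sum them
on [0, 1/2): add ∫ t**2·t^(s-1) dt
∫ t*(2 - t)·t^(s-1) over [1/2, 3/2)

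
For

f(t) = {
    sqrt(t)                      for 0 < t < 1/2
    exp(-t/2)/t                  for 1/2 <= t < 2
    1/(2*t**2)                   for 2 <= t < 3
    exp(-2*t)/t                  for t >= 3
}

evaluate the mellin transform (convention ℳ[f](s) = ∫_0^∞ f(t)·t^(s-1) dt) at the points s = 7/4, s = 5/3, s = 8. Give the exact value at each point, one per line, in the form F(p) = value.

undo the shared t-power: t**(3/2) on [0, 1/2); exp(-t/2) on [1/2, 2); 1/(2*t) on [2, 3); …
treat the 4 regions marked off by 1/2, 2, 3 separately and sum
on [0, 1/2): add ∫ sqrt(t)·t^(s-1) dt
segment [1/2, 2) carries exp(-t/2)/t; integrate it
on [2, 3) integrate f = 1/(2*t**2) against the kernel
[3, ∞) adds the kernel integral of exp(-2*t)/t

F(7/4) = -2*3**(3/4)/3 - 2**(3/4)*uppergamma(3/4, 1) + 2**(1/4)*uppergamma(3/4, 6)/2 + 2**(3/4)*uppergamma(3/4, 1/4) + 19*2**(3/4)/18
F(5/3) = -3**(2/3)/2 - 2**(2/3)*uppergamma(2/3, 1) + 2**(1/3)*uppergamma(2/3, 6)/2 + 3*2**(5/6)/52 + 3*2**(2/3)/4 + 2**(2/3)*uppergamma(2/3, 1/4)
F(8) = -250496*exp(-1) + sqrt(2)/4352 + 11007*exp(-6)/8 + 665/12 + 3786745*exp(-1/4)/32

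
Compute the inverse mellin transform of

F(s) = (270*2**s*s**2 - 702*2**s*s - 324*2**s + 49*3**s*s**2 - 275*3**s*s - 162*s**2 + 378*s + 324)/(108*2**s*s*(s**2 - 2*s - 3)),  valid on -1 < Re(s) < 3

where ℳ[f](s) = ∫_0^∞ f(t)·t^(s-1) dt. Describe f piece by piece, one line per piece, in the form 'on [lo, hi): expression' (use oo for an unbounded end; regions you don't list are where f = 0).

breakpoints 1/2, 1, 3/2: one integral from each of the 4 segments
the [0, 1/2) slice contributes ∫ t·t^(s-1) dt
[1/2, 1) adds the kernel integral of (2*t + 1)
between 1 and 3/2 the integrand is t/2·t^(s-1)
segment 3/2 to ∞ holds t**(-3); add its integral

on [0, 1/2): t
on [1/2, 1): 2*t + 1
on [1, 3/2): t/2
on [3/2, oo): t**(-3)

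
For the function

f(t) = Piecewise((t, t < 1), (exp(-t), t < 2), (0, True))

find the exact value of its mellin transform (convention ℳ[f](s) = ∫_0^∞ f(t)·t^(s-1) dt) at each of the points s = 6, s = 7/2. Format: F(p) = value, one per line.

linearity at 1 turns ℳ[f](s) into 2 summed integrals
between 0 and 1 the integrand is t·t^(s-1)
[1, 2) adds the kernel integral of exp(-t)

F(6) = -872*exp(-2) + 1/7 + 326*exp(-1)
F(7/2) = (-918*sqrt(2) + (-135*sqrt(pi)*erfc(sqrt(2)) + 16 + 135*sqrt(pi)*erfc(1))*exp(2) + 522*E)*exp(-2)/72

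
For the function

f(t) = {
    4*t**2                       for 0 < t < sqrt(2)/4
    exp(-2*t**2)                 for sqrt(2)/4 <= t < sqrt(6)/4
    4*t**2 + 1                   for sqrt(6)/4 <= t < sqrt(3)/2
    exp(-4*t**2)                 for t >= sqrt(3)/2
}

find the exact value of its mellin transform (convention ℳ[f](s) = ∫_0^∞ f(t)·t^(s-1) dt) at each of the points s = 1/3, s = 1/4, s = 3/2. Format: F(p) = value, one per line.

F(1/3) = sqrt(2)*(-51*3**(1/6) - 7*2**(1/3)*uppergamma(1/6, 3/4) + 7*2**(1/6)*uppergamma(1/6, 3) + 3 + 7*2**(1/3)*uppergamma(1/6, 1/4) + 60*6**(1/6))/28
F(1/4) = 2**(5/8)*(-84*3**(1/8) - 9*2**(1/4)*uppergamma(1/8, 3/4) + 9*2**(1/8)*uppergamma(1/8, 3) + 4 + 9*2**(1/4)*uppergamma(1/8, 1/4) + 96*6**(1/8))/36
F(3/2) = 2**(3/4)*(-46*3**(3/4) - 42*sqrt(2)*uppergamma(3/4, 3/4) + 21*2**(3/4)*uppergamma(3/4, 3) + 6 + 42*sqrt(2)*uppergamma(3/4, 1/4) + 64*6**(3/4))/336

remove the common scale on t first: t**2 on [0, sqrt(2)/2); exp(-t**2/2) on [sqrt(2)/2, sqrt(6)/2); t**2 + 1 on [sqrt(6)/2, sqrt(3)); …
remove the power substitution first: t on [0, 1/2); exp(-t/2) on [1/2, 3/2); t + 1 on [3/2, 3); …
the 4 pieces separated at sqrt(2)/4, sqrt(6)/4, sqrt(3)/2 each add one integral
[0, sqrt(2)/4) adds the kernel integral of 4*t**2
between sqrt(2)/4 and sqrt(6)/4 the integrand is exp(-2*t**2)·t^(s-1)
∫ (4*t**2 + 1)·t^(s-1) over [sqrt(6)/4, sqrt(3)/2)
the [sqrt(3)/2, ∞) slice contributes ∫ exp(-4*t**2)·t^(s-1) dt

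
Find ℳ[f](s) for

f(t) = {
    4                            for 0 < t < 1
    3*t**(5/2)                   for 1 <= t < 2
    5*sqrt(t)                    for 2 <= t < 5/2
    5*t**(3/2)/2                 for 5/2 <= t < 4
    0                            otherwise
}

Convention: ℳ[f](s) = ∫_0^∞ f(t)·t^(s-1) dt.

summing 4 kernel integrals split by 1, 2, 5/2 yields ℳ[f](s)
on [0, 1) integrate f = 4 against the kernel
between 1 and 2 the integrand is 3*t**(5/2)·t^(s-1)
for t in [2, 5/2): the term is ∫ 5*sqrt(t)·t^(s-1)
for t in [5/2, 4): the term is ∫ 5*t**(3/2)/2·t^(s-1)

(640*2**(2*s)*s**3 + 1920*2**(2*s)*s**2 + 800*2**(2*s)*s + 224*sqrt(2)*2**s*s**3 + 128*sqrt(2)*2**s*s**2 - 312*sqrt(2)*2**s*s + 32*s**3 + 384*s**2 + 664*s + 240 - 20*sqrt(10)*5**s*s**3/2**s + 20*sqrt(10)*5**s*s**2/2**s + 175*sqrt(10)*5**s*s/2**s)/(4*s*(8*s**3 + 36*s**2 + 46*s + 15))
  Re(s) > 0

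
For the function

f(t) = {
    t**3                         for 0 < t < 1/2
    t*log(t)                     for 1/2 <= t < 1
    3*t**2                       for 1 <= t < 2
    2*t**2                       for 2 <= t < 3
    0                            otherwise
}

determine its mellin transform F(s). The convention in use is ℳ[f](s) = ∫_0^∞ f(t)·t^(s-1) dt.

remove the shared t-power first: t on [0, 1/2); log(t)/t on [1/2, 1); 3 on [1, 2); …
split f at 1/2, 1, 2: ℳ[f](s) collects 4 kernel integrals
on [0, 1/2) integrate f = t**3 against the kernel
∫ over [1/2, 1) of t*log(t)·t^(s-1) joins the sum
over [1, 2), the kernel integral of 3*t**2 enters the sum
∫ over [2, 3) of 2*t**2·t^(s-1) joins the sum

(32*2**(2*s)*(s + 3)*(2*s - (s + 2)**2 + 3) + 8*2**s*(s + 2)*(s + 3) - 24*2**s*(s + 3)*(2*s - (s + 2)**2 + 3) + 144*6**s*(s + 3)*(2*s - (s + 2)**2 + 3) - 4*(s + 2)**2*(s + 3)*log(2) - 4*(s + 2)*(s + 3) + 4*(s + 2)*(s + 3)*log(2) + (s + 2)*(2*s - (s + 2)**2 + 3))/(8*2**s*(s + 2)*(s + 3)*(2*s - (s + 2)**2 + 3))
  Re(s) > -3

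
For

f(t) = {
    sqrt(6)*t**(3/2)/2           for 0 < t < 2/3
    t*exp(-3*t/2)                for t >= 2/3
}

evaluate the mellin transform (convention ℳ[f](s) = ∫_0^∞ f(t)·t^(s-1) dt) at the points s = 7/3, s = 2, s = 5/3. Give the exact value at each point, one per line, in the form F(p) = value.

F(7/3) = 8*18**(1/3)*(6 + 23*uppergamma(10/3, 1))/1863
F(2) = 16/189 + 40*exp(-1)/27
F(5/3) = 4*12**(1/3)*(6 + 19*uppergamma(8/3, 1))/513

reversing the shared t-power: sqrt(6)*sqrt(t)/2 on [0, 2/3); exp(-3*t/2) on [2/3, ∞)
invert the common scale on t to get sqrt(t) on [0, 1); exp(-t) on [1, ∞)
breakpoints 2/3: one integral from each of the 2 segments
the [0, 2/3) slice contributes ∫ sqrt(6)*t**(3/2)/2·t^(s-1) dt
for t in [2/3, ∞): the term is ∫ t*exp(-3*t/2)·t^(s-1)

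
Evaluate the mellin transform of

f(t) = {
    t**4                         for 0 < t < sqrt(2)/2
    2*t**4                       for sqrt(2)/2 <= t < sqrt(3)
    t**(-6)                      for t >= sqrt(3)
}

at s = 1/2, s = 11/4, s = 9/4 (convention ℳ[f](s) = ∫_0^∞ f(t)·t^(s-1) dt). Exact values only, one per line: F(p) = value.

back out the shared t-power: t**2 on [0, sqrt(2)/2); 2*t**2 on [sqrt(2)/2, sqrt(3)); t**(-8) on [sqrt(3), ∞)
undo the power substitution: t on [0, 1/2); 2*t on [1/2, 3); t**(-4) on [3, ∞)
f breaks at sqrt(2)/2, sqrt(3) into 3 integrals to sum
segment [0, sqrt(2)/2) carries t**4; integrate it
on [sqrt(2)/2, sqrt(3)) integrate f = 2*t**4 against the kernel
for t in [sqrt(3), ∞): the term is ∫ t**(-6)·t^(s-1)

F(1/2) = 2**(3/4)*(-33 + 2380*6**(1/4))/1188
F(11/4) = 2**(5/8)*(-13 + 5640*6**(3/8))/1404
F(9/4) = 2**(7/8)*(-27 + 11704*6**(1/8))/2700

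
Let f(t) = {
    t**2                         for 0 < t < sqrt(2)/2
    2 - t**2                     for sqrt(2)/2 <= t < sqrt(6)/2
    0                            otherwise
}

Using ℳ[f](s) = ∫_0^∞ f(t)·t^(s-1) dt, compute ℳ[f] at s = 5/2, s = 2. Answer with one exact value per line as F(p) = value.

F(5/2) = 2**(3/4)*(-26 + 63*3**(1/4))/180
F(2) = 9/16

back out the power substitution: t on [0, 1/2); 2 - t on [1/2, 3/2)
f breaks at sqrt(2)/2 into 2 integrals to sum
[0, sqrt(2)/2) adds the kernel integral of t**2
segment [sqrt(2)/2, sqrt(6)/2) carries (2 - t**2); integrate it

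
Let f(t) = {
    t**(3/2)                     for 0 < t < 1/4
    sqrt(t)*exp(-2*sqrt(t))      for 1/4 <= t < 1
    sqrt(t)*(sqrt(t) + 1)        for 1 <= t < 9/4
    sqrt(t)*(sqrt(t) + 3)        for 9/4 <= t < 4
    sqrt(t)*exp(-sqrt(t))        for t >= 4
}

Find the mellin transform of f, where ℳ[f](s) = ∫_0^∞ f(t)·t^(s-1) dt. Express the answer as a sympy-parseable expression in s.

(40*2**(4*s)*(2*s + 1)*(2*s + 3) + 24*2**(4*s)*(2*s + 3) + 8*2**(2*s)*(s + 1)*(2*s + 1)*(2*s + 3)*uppergamma(2*s + 1, 2) - 8*2**(2*s)*(2*s + 1)*(2*s + 3) - 4*2**(2*s)*(2*s + 3) - 12*3**(2*s)*(2*s + 1)*(2*s + 3) - 12*3**(2*s)*(2*s + 3) + 4*(s + 1)*(2*s + 1)*(2*s + 3)*uppergamma(2*s + 1, 1) - 4*(s + 1)*(2*s + 1)*(2*s + 3)*uppergamma(2*s + 1, 2) + (s + 1)*(2*s + 1))/(4*2**(2*s)*(s + 1)*(2*s + 1)*(2*s + 3))
  Re(s) > -3/2

the shared t-power comes off first: sqrt(t) on [0, 1/4); exp(-2*sqrt(t))/sqrt(t) on [1/4, 1); (sqrt(t) + 1)/sqrt(t) on [1, 9/4); …
peel off the power substitution: t on [0, 1/2); exp(-2*t)/t on [1/2, 1); (t + 1)/t on [1, 3/2); …
invert the shared t-power to get t**2 on [0, 1/2); exp(-2*t) on [1/2, 1); t + 1 on [1, 3/2); …
along the cuts 1/4, 1, 9/4, 4, ℳ[f](s) splits into 5 integrals
on [0, 1/4): add ∫ t**(3/2)·t^(s-1) dt
between 1/4 and 1 the integrand is sqrt(t)*exp(-2*sqrt(t))·t^(s-1)
piece [1, 9/4): integrate sqrt(t)*(sqrt(t) + 1) against the kernel
on [9/4, 4) integrate f = sqrt(t)*(sqrt(t) + 3) against the kernel
the [4, ∞) slice contributes ∫ sqrt(t)*exp(-sqrt(t))·t^(s-1) dt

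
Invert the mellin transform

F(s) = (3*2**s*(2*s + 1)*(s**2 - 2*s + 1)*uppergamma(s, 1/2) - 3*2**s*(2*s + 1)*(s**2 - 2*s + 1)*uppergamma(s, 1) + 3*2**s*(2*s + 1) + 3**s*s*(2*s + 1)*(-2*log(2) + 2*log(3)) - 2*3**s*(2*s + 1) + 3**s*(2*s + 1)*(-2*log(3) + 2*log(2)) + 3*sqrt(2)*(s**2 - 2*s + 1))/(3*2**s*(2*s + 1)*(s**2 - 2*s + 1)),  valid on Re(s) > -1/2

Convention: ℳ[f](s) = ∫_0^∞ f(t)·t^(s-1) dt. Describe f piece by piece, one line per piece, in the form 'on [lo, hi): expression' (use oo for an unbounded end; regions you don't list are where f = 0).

on [0, 1/2): sqrt(t)
on [1/2, 1): exp(-t)
on [1, 3/2): log(t)/t

breakpoints 1/2, 1: one integral from each of the 3 segments
the [0, 1/2) slice contributes ∫ sqrt(t)·t^(s-1) dt
on [1/2, 1) integrate f = exp(-t) against the kernel
segment [1, 3/2) carries log(t)/t; integrate it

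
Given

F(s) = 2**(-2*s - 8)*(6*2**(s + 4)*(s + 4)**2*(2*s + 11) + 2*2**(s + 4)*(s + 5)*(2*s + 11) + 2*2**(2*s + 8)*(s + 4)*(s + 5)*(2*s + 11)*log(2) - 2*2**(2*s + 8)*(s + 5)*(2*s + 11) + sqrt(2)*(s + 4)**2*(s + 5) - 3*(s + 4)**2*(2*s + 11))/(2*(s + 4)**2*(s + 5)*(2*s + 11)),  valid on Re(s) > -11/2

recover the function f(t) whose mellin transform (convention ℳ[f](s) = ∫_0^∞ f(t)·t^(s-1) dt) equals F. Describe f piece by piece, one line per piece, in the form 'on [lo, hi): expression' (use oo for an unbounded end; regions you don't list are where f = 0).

reversing the shared t-power: 2*sqrt(2)*t**(7/2) on [0, 1/4); 6*t**3 on [1/4, 1/2); t**2*log(2*t) on [1/2, 1)
strip the shared t-power: 2*sqrt(2)*t**(3/2) on [0, 1/4); 6*t on [1/4, 1/2); log(2*t) on [1/2, 1)
invert the common scale on t to get t**(3/2) on [0, 1/2); 3*t on [1/2, 1); log(t) on [1, 2)
along the cuts 1/4, 1/2, ℳ[f](s) splits into 3 integrals
between 0 and 1/4 the integrand is 2*sqrt(2)*t**(11/2)·t^(s-1)
for t in [1/4, 1/2): the term is ∫ 6*t**5·t^(s-1)
on [1/2, 1) integrate f = t**4*log(2*t) against the kernel

on [0, 1/4): 2*sqrt(2)*t**(11/2)
on [1/4, 1/2): 6*t**5
on [1/2, 1): t**4*log(2*t)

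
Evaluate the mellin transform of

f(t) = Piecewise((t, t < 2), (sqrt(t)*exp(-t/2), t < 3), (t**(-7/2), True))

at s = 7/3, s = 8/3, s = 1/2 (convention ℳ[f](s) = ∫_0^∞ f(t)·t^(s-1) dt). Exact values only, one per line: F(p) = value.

F(7/3) = -4*2**(5/6)*uppergamma(17/6, 3/2) + 2*3**(5/6)/21 + 12*2**(1/3)/5 + 4*2**(5/6)*uppergamma(17/6, 1)
F(8/3) = -8*2**(1/6)*uppergamma(19/6, 3/2) + 2*3**(1/6)/5 + 24*2**(2/3)/11 + 8*2**(1/6)*uppergamma(19/6, 1)
F(1/2) = -2*exp(-3/2) + 1/81 + 2*exp(-1) + 4*sqrt(2)/3

peel off the shared t-power: sqrt(t) on [0, 2); exp(-t/2) on [2, 3); t**(-4) on [3, ∞)
treat the 3 regions marked off by 2, 3 separately and sum
segment [0, 2) carries t; integrate it
segment 2 to 3 holds sqrt(t)*exp(-t/2); add its integral
piece [3, ∞): integrate t**(-7/2) against the kernel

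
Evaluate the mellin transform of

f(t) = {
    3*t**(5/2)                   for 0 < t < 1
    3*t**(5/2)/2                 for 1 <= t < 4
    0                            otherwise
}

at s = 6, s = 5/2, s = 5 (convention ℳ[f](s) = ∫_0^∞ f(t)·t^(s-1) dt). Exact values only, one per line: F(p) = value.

linearity at 1 turns ℳ[f](s) into 2 summed integrals
on [0, 1): add ∫ 3*t**(5/2)·t^(s-1) dt
over [1, 4), the kernel integral of 3*t**(5/2)/2 enters the sum

F(6) = 393219/17
F(5/2) = 615/2
F(5) = 32769/5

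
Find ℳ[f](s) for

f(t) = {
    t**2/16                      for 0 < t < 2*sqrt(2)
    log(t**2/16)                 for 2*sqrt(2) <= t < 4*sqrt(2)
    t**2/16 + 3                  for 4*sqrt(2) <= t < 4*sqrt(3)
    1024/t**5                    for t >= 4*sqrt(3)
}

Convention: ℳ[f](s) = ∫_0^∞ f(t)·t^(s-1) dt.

invert the common scale on t to get t**2/4 on [0, sqrt(2)); log(t**2/4) on [sqrt(2), 2*sqrt(2)); t**2/4 + 3 on [2*sqrt(2), 2*sqrt(3)); …
peel off the common scale on t: t**2 on [0, sqrt(2)/2); log(t**2) on [sqrt(2)/2, sqrt(2)); t**2 + 3 on [sqrt(2), sqrt(3)); …
remove the power substitution first: t on [0, 1/2); log(t) on [1/2, 2); t + 3 on [2, 3); …
f breaks at 2*sqrt(2), 4*sqrt(2), 4*sqrt(3) into 4 integrals to sum
segment [0, 2*sqrt(2)) carries t**2/16; integrate it
on [2*sqrt(2), 4*sqrt(2)): add ∫ log(t**2/16)·t^(s-1) dt
over [4*sqrt(2), 4*sqrt(3)), the kernel integral of (t**2/16 + 3) enters the sum
on [4*sqrt(3), ∞): add ∫ 1024/t**5·t^(s-1) dt

2**(3*s/2)*(-135*2**s*s**2*(s - 5)/2 + 27*2**s*s*(s/2 + 1)*(s - 5)*log(2) - 81*2**s*s*(s - 5) - 54*2**s*(s/2 + 1)*(s - 5) - sqrt(3)*6**(s/2)*s**2*(s/2 + 1) + 81*6**(s/2)*s**2*(s - 5) + 81*6**(s/2)*s*(s - 5) + 27*s**2*(s - 5)/4 + 27*s*(s/2 + 1)*(s - 5)*log(2) + (s - 5)*(27*s + 54))/(27*s**2*(s/2 + 1)*(s - 5))
  -2 < Re(s) < 5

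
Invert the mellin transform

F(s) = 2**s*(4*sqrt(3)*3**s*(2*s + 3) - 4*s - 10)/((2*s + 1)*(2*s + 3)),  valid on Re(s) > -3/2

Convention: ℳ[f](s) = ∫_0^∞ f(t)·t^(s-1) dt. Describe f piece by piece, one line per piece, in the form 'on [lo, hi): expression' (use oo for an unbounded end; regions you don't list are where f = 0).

on [0, 2): sqrt(2)*t**(3/2)/4
on [2, 6): sqrt(2)*sqrt(t)

invert the common scale on t to get t**(3/2) on [0, 1); 2*sqrt(t) on [1, 3)
cuts at 2: linearity sums the 2 kernel integrals
piece [0, 2): integrate sqrt(2)*t**(3/2)/4 against the kernel
∫ sqrt(2)*sqrt(t)·t^(s-1) over [2, 6)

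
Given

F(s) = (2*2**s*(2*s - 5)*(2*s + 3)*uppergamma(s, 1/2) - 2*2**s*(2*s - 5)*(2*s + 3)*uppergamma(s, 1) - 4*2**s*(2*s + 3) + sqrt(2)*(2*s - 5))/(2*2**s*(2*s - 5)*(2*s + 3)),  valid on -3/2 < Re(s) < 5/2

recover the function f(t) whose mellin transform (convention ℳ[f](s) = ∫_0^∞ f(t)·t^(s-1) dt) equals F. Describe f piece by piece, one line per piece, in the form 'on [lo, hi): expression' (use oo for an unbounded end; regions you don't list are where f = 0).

linearity at 1/2, 1 turns ℳ[f](s) into 3 summed integrals
segment 0 to 1/2 holds t**(3/2); add its integral
∫ exp(-t)·t^(s-1) over [1/2, 1)
piece [1, ∞): integrate t**(-5/2) against the kernel

on [0, 1/2): t**(3/2)
on [1/2, 1): exp(-t)
on [1, oo): t**(-5/2)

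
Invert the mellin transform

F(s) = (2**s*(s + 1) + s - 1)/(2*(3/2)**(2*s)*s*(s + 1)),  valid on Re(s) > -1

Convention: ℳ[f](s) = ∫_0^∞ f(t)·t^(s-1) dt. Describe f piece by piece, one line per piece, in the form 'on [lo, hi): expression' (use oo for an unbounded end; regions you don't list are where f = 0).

on [0, 4/9): 9*t/4
on [4/9, 8/9): 1/2

reversing the power substitution: 9*t**2/4 on [0, 2/3); 1/2 on [2/3, 2*sqrt(2)/3)
peel off the common scale on t: t**2 on [0, 1); 1/2 on [1, sqrt(2))
peel off the power substitution: t on [0, 1); 1/2 on [1, 2)
along the cuts 4/9, ℳ[f](s) splits into 2 integrals
on [0, 4/9): add ∫ 9*t/4·t^(s-1) dt
∫ over [4/9, 8/9) of 1/2·t^(s-1) joins the sum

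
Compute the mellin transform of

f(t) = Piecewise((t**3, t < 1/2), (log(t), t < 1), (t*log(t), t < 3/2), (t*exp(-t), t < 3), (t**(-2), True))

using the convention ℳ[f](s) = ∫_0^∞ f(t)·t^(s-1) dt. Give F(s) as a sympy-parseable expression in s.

reversing the shared t-power: t**2 on [0, 1/2); log(t)/t on [1/2, 1); log(t) on [1, 3/2); …
integrate the 5 segments split at 1/2, 1, 3/2, 3, then add the results
for t in [0, 1/2): the term is ∫ t**3·t^(s-1)
the [1/2, 1) slice contributes ∫ log(t)·t^(s-1) dt
the [1, 3/2) slice contributes ∫ t*log(t)·t^(s-1) dt
for t in [3/2, 3): the term is ∫ t*exp(-t)·t^(s-1)
for t in [3, ∞): the term is ∫ t**(-2)·t^(s-1)

(72*2**s*(s - 2)*(s + 1)**2*(s + 3)*(2*s - (s + 1)**2 + 1)*uppergamma(s + 1, 3/2) - 72*2**s*(s - 2)*(s + 1)**2*(s + 3)*(2*s - (s + 1)**2 + 1)*uppergamma(s + 1, 3) + 72*2**s*(s - 2)*(s + 1)**2*(s + 3) + 72*2**s*(s - 2)*(s + 3)*(2*s - (s + 1)**2 + 1) + 3**s*(s - 2)*(s + 1)*(s + 3)*(-108*log(2) + 108*log(3))*(2*s - (s + 1)**2 + 1) - 108*3**s*(s - 2)*(s + 3)*(2*s - (s + 1)**2 + 1) - 8*6**s*(s + 1)**2*(s + 3)*(2*s - (s + 1)**2 + 1) - 72*(s - 2)*(s + 1)**3*(s + 3)*log(2) - 72*(s - 2)*(s + 1)**2*(s + 3) + 72*(s - 2)*(s + 1)**2*(s + 3)*log(2) + 9*(s - 2)*(s + 1)**2*(2*s - (s + 1)**2 + 1))/(72*2**s*(s - 2)*(s + 1)**2*(s + 3)*(2*s - (s + 1)**2 + 1))
  -3 < Re(s) < 2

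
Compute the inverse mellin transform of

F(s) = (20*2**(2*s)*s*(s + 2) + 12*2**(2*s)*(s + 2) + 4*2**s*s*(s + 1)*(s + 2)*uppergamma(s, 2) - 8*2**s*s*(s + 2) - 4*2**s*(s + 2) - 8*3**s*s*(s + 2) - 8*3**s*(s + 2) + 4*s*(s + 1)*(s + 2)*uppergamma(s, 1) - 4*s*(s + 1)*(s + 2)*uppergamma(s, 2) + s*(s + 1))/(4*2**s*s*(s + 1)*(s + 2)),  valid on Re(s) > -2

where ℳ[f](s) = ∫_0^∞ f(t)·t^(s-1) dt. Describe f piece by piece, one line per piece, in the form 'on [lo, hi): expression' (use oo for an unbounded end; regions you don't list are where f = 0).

on [0, 1/2): t**2
on [1/2, 1): exp(-2*t)
on [1, 3/2): t + 1
on [3/2, 2): t + 3
on [2, oo): exp(-t)

integrate the 5 segments split at 1/2, 1, 3/2, 2, then add the results
∫ over [0, 1/2) of t**2·t^(s-1) joins the sum
[1/2, 1) adds the kernel integral of exp(-2*t)
segment [1, 3/2) carries (t + 1); integrate it
the [3/2, 2) slice contributes ∫ (t + 3)·t^(s-1) dt
for t in [2, ∞): the term is ∫ exp(-t)·t^(s-1)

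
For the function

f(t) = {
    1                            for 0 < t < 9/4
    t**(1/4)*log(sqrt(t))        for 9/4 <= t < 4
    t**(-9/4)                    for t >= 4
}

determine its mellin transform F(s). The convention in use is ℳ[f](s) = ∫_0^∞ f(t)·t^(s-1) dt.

reversing the power substitution: 1 on [0, 3/2); sqrt(t)*log(t) on [3/2, 2); t**(-9/2) on [2, ∞)
undo the shared t-power: t on [0, 3/2); t**(3/2)*log(t) on [3/2, 2); t**(-7/2) on [2, ∞)
invert the shared t-power to get sqrt(t) on [0, 3/2); t*log(t) on [3/2, 2); t**(-4) on [2, ∞)
f breaks at 9/4, 4 into 3 integrals to sum
between 0 and 9/4 the integrand is 1·t^(s-1)
on [9/4, 4): add ∫ t**(1/4)*log(sqrt(t))·t^(s-1) dt
on [4, ∞): add ∫ t**(-9/4)·t^(s-1) dt

2**(1/2 - 2*s)*(128*2**(4*s - 1)*s*(2*s - 9/2)*(2*s - 1/2)*log(2) - 128*2**(4*s - 1)*s*(2*s - 9/2) + 128*2**(4*s - 1)*s*(2*s - 9/2)*log(2) - 4*2**(4*s - 1)*s*(4*s + (2*s - 1/2)**2) - 96*3**(2*s - 1/2)*s*(2*s - 9/2)*(2*s - 1/2)*log(3) + 96*3**(2*s - 1/2)*s*(2*s - 9/2)*(2*s - 1/2)*log(2) - 96*3**(2*s - 1/2)*s*(2*s - 9/2)*log(3) + 96*3**(2*s - 1/2)*s*(2*s - 9/2)*log(2) + 96*3**(2*s - 1/2)*s*(2*s - 9/2) + 16*3**(2*s - 1/2)*sqrt(6)*(2*s - 9/2)*(4*s + (2*s - 1/2)**2))/(32*s*(2*s - 9/2)*(4*s + (2*s - 1/2)**2))
  0 < Re(s) < 9/4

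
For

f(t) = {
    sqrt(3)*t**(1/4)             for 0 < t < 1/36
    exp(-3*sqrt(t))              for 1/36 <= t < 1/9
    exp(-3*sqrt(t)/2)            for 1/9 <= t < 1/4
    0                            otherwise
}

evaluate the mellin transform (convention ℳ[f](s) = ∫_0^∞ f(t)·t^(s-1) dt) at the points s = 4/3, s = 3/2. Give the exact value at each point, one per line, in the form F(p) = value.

F(4/3) = 6**(1/3)*(-608*2**(1/3)*uppergamma(8/3, 3/4) - 76*2**(2/3)*uppergamma(8/3, 1) + 3*sqrt(2) + 76*2**(2/3)*uppergamma(8/3, 1/2) + 608*2**(1/3)*uppergamma(8/3, 1/2))/2052
F(3/2) = -65*exp(-3/4)/27 - 10*exp(-1)/27 + sqrt(2)/756 + 13*exp(-1/2)/6

peel off the power substitution: sqrt(3)*sqrt(t) on [0, 1/6); exp(-3*t) on [1/6, 1/3); exp(-3*t/2) on [1/3, 1/2)
remove the common scale on t first: sqrt(2)*sqrt(t) on [0, 1/4); exp(-2*t) on [1/4, 1/2); exp(-t) on [1/2, 3/4)
peel off the common scale on t: sqrt(t) on [0, 1/2); exp(-t) on [1/2, 1); exp(-t/2) on [1, 3/2)
along the cuts 1/36, 1/9, ℳ[f](s) splits into 3 integrals
[0, 1/36) adds the kernel integral of sqrt(3)*t**(1/4)
for t in [1/36, 1/9): the term is ∫ exp(-3*sqrt(t))·t^(s-1)
∫ exp(-3*sqrt(t)/2)·t^(s-1) over [1/9, 1/4)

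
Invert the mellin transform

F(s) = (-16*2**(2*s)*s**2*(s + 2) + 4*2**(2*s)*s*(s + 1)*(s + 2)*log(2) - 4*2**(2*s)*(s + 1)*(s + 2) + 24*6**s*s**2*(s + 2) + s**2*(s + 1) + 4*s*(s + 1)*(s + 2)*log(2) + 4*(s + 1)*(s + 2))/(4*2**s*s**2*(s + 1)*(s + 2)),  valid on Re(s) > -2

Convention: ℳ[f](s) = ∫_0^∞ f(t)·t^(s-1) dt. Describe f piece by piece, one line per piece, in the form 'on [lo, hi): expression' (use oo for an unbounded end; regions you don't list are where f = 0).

on [0, 1/2): t**2
on [1/2, 2): log(t)
on [2, 3): 2*t

slice at 1/2, 2, transform all 3 pieces, and sum them
segment 0 to 1/2 holds t**2; add its integral
the [1/2, 2) slice contributes ∫ log(t)·t^(s-1) dt
over [2, 3), the kernel integral of 2*t enters the sum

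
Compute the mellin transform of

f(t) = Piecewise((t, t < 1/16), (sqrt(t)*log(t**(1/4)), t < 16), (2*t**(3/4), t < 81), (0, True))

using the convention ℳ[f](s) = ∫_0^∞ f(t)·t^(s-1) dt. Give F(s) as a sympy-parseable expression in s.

2**(-4*s - 2)*(-64*2**(8*s + 4)*(2*s + 1)**2*(4*s + 4) + 8*2**(8*s + 4)*(2*s + 1)*(4*s + 3)*(4*s + 4)*log(2) - 4*2**(8*s + 4)*(4*s + 3)*(4*s + 4) + 96*6**(4*s + 2)*(2*s + 1)**2*(4*s + 4) + 4*(2*s + 1)**2*(4*s + 3) + 8*(2*s + 1)*(4*s + 3)*(4*s + 4)*log(2) + (4*s + 4)*(16*s + 12))/(4*(2*s + 1)**2*(4*s + 3)*(4*s + 4))
  Re(s) > -1

remove the power substitution first: t**2 on [0, 1/4); t*log(sqrt(t)) on [1/4, 4); 2*t**(3/2) on [4, 9)
invert the shared t-power to get t on [0, 1/4); log(sqrt(t)) on [1/4, 4); 2*sqrt(t) on [4, 9)
back out the power substitution: t**2 on [0, 1/2); log(t) on [1/2, 2); 2*t on [2, 3)
linearity at 1/16, 16 turns ℳ[f](s) into 3 summed integrals
piece [0, 1/16): integrate t against the kernel
[1/16, 16) adds the kernel integral of sqrt(t)*log(t**(1/4))
∫ 2*t**(3/4)·t^(s-1) over [16, 81)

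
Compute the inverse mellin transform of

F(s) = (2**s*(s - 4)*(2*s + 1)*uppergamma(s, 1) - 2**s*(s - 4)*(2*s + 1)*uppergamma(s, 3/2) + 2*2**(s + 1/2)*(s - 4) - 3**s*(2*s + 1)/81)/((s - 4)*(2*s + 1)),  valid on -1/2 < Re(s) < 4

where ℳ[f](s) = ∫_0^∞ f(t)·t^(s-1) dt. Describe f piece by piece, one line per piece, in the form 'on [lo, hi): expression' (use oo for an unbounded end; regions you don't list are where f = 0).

on [0, 2): sqrt(t)
on [2, 3): exp(-t/2)
on [3, oo): t**(-4)

along the cuts 2, 3, ℳ[f](s) splits into 3 integrals
between 0 and 2 the integrand is sqrt(t)·t^(s-1)
∫ exp(-t/2)·t^(s-1) over [2, 3)
over [3, ∞), the kernel integral of t**(-4) enters the sum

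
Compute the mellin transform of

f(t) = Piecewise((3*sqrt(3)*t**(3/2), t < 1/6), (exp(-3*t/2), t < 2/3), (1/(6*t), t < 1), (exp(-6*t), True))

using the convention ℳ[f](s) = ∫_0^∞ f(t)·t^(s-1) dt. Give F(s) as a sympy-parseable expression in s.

(12*24**s*(s - 1)*(2*s + 3)*uppergamma(s, 1/4) - 12*24**s*(s - 1)*(2*s + 3)*uppergamma(s, 1) - 3*24**s*(2*s + 3) + 2*36**s*(2*s + 3) + 12*6**s*(s - 1)*(2*s + 3)*uppergamma(s, 6) + 6*sqrt(2)*6**s*(s - 1))/(12*6**(2*s)*(s - 1)*(2*s + 3))
  Re(s) > -3/2

reversing the common scale on t: t**(3/2) on [0, 1/2); exp(-t/2) on [1/2, 2); 1/(2*t) on [2, 3); …
split f at 1/6, 2/3, 1: ℳ[f](s) collects 4 kernel integrals
between 0 and 1/6 the integrand is 3*sqrt(3)*t**(3/2)·t^(s-1)
segment [1/6, 2/3) carries exp(-3*t/2); integrate it
on [2/3, 1) integrate f = 1/(6*t) against the kernel
the [1, ∞) slice contributes ∫ exp(-6*t)·t^(s-1) dt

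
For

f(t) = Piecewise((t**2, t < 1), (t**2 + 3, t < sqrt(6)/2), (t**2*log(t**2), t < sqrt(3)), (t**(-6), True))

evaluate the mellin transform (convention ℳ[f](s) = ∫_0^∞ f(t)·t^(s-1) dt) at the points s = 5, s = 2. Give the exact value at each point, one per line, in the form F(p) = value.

F(5) = -113*sqrt(3)/147 - 27*sqrt(6)*log(3)/112 - 3/5 + 27*sqrt(6)*log(2)/112 + 3861*sqrt(6)/3920 + 27*sqrt(3)*log(3)/7
F(2) = 143/288 + log(3*90699264**(1/16))

the power substitution comes off first: t on [0, 1); t + 3 on [1, 3/2); t*log(t) on [3/2, 3); …
along the cuts 1, sqrt(6)/2, sqrt(3), ℳ[f](s) splits into 4 integrals
between 0 and 1 the integrand is t**2·t^(s-1)
piece [1, sqrt(6)/2): integrate (t**2 + 3) against the kernel
between sqrt(6)/2 and sqrt(3) the integrand is t**2*log(t**2)·t^(s-1)
[sqrt(3), ∞) adds the kernel integral of t**(-6)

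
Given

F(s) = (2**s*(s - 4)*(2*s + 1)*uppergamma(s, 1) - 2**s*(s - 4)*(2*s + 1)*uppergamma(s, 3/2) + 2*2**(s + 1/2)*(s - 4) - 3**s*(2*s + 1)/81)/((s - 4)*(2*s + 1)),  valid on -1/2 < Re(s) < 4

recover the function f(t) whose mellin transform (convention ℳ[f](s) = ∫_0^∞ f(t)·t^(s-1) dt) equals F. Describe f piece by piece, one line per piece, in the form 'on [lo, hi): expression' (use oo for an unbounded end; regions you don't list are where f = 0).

integrate the 3 segments split at 2, 3, then add the results
on [0, 2): add ∫ sqrt(t)·t^(s-1) dt
piece [2, 3): integrate exp(-t/2) against the kernel
between 3 and ∞ the integrand is t**(-4)·t^(s-1)

on [0, 2): sqrt(t)
on [2, 3): exp(-t/2)
on [3, oo): t**(-4)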